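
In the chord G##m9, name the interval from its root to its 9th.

Spelling the chord: G## B# D## F## A##.
So we need the interval from G## up to A##.
Counting 9 letters and 14 half steps from G## gives a major ninth.

major ninth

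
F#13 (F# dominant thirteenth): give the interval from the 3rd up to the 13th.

F#13: F# A# C# E G# D#.
So we need the interval from A# up to D#.
Counting 11 letters and 17 half steps from A# gives a perfect eleventh.

perfect 11th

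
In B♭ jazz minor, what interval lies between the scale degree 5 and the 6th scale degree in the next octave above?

major 9th

The scale runs B♭ C D♭ E♭ F G A.
The scale degree 5 is F and the degree 6 (up an octave) is G.
From F to G is 14 semitones, exactly the major ninth.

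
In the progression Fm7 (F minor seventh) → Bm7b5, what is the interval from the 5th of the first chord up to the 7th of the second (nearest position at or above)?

major sixth

The 5th of Fm7 (F minor seventh) is C; the 7th of Bm7b5 is A.
Counting 6 letters and 9 half steps from C gives a major sixth.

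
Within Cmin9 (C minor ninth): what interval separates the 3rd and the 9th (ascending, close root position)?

major 7th

Cmin9 (C minor ninth): C, Eb, G, Bb, D.
The 3rd is Eb and the 9th is D.
Counting 7 letters and 11 half steps from Eb gives a major seventh.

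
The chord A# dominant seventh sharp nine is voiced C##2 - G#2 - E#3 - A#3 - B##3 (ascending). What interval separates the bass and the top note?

The outer voices are C##2 and B##3.
From C## to B## is 23 semitones, exactly the major fourteenth.

major fourteenth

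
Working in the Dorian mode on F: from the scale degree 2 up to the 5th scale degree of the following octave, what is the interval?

F dorian: F G Ab Bb C D Eb.
The scale degree 2 is G and the 5th scale degree (up an octave) is C.
From G to C is 17 semitones, exactly the perfect eleventh.

perfect eleventh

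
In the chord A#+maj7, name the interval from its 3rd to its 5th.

major third

A#maj7#5: A#–C##–E##–G##.
3rd = C##; 5th = E##.
Counting 3 letters and 4 half steps from C## gives a major third.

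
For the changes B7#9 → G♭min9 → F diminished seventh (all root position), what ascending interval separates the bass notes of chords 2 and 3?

major seventh

The roots are G♭ and F.
From G♭ to F is 11 semitones, exactly the major seventh.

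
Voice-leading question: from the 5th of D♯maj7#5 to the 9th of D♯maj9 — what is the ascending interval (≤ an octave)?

diminished fifth

The 5th of D♯maj7#5 is A𝄪; the 9th of D♯maj9 is E♯.
5 letter names make it a fifth; at 6 semitones (a half step narrower than perfect) the quality is diminished.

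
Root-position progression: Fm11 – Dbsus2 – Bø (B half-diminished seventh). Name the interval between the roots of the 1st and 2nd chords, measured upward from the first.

m6

The roots are F and Db.
From F to Db: 8 semitones over a sixth = minor.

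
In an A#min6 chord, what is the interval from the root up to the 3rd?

m3

A#min6: A#, C#, E#, F##.
The root is A# and the 3rd is C#.
3 letter names make it a third; at 3 semitones (a half step narrower than major) the quality is minor.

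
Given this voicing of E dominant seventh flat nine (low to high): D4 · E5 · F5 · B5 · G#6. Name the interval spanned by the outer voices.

augmented 18th

The outer voices are D4 and G#6.
18 letter names make it a 18th; at 30 semitones (a half step wider than perfect) the quality is augmented.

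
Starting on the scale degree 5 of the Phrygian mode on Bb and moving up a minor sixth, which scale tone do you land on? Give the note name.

The scale is Bb Cb Db Eb F Gb Ab.
The scale degree 5 is F; a minor sixth above that is Db — scale degree 3.

Db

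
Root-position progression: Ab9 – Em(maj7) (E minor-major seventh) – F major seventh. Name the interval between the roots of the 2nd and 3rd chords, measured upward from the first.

minor second

The roots are E and F.
E up to F is 1 semitone, a half step narrower than a major second, so the interval is minor.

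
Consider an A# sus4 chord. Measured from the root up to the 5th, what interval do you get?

perfect fifth

Spelling the chord: A#–D#–E#.
Root = A#; 5th = E#.
From A# to E# is 7 semitones, exactly the perfect fifth.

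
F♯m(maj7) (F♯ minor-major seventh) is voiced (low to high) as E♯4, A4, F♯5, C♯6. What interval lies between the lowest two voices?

Those voices are E♯4 and A4.
4 letter names make it a fourth; at 4 semitones (a half step narrower than perfect) the quality is diminished.

d4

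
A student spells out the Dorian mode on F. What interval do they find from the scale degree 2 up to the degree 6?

perfect fifth

F dorian: F G A♭ B♭ C D E♭.
That puts G below D.
G up to D spans 5 letter names and 7 semitones — a perfect fifth.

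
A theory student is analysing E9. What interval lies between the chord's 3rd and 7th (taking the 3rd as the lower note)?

diminished fifth

Spelling the chord: E, G#, B, D, F#.
The 3rd is G# and the 7th is D.
From G# to D: 6 semitones over a fifth = diminished.
That tritone between 3rd and 7th is what gives the dominant seventh its pull toward resolution.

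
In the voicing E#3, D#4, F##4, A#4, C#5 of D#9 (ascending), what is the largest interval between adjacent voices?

Adjacent intervals: E#3→D#4 = minor seventh; D#4→F##4 = major third; F##4→A#4 = minor third; A#4→C#5 = minor third.
The largest is E#3 to D#4, a minor seventh (10 semitones).

minor seventh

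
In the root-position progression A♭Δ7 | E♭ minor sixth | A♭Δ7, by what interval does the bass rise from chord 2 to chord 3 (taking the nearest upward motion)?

The roots are E♭ and A♭.
From E♭ to A♭ is 5 semitones, exactly the perfect fourth.

P4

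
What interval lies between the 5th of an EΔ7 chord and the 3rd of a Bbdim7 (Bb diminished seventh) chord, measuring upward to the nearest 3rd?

The 5th of EΔ7 is B; the 3rd of Bbdim7 (Bb diminished seventh) is Db.
3 letter names make it a third; at 2 semitones (a whole step narrower than major) the quality is diminished.

diminished third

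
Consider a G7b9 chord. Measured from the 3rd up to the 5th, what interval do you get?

G7b9 (G dominant seventh flat nine) is spelled G B D F Ab.
The 3rd is B and the 5th is D.
From B to D: 3 semitones over a third = minor.

m3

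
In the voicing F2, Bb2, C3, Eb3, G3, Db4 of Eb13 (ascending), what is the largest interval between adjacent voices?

diminished 5th

Adjacent intervals: F2→Bb2 = perfect fourth; Bb2→C3 = major second; C3→Eb3 = minor third; Eb3→G3 = major third; G3→Db4 = diminished fifth.
The largest is G3 to Db4, a diminished fifth (6 semitones).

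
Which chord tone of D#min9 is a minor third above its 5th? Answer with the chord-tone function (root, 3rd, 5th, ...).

7th

D# minor ninth is spelled D#, F#, A#, C#, E#.
The 5th is A#. A minor third above A# is C#.
C# is the chord's 7th.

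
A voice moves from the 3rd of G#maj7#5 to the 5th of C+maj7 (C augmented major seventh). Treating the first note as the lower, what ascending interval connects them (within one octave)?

The 3rd of G#maj7#5 is B#; the 5th of C+maj7 (C augmented major seventh) is G#.
6 letter names make it a sixth; at 8 semitones (a half step narrower than major) the quality is minor.

minor sixth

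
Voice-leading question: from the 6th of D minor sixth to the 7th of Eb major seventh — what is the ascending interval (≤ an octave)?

D minor sixth has B as its 6th, and Eb major seventh has D as its 7th.
3 letter names make it a third; at 3 semitones (a half step narrower than major) the quality is minor.

minor 3rd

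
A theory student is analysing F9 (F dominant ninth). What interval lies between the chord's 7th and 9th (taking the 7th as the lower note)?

F dominant ninth is spelled F A C Eb G.
The 7th is Eb and the 9th is G.
Counting 3 letters and 4 half steps from Eb gives a major third.

major third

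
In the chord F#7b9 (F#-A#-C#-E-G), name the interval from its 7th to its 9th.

7th = E; 9th = G.
3 letter names make it a third; at 3 semitones (a half step narrower than major) the quality is minor.

minor third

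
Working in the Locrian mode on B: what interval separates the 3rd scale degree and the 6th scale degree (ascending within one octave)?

Spelling the Locrian mode on B: B C D E F G A.
So we need the interval from D up to G.
D up to G spans 4 letter names and 5 semitones — a perfect fourth.

perfect fourth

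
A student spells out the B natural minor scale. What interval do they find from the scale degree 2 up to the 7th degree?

minor 6th

B natural minor: B C# D E F# G A.
Scale degree 2 = C#; scale degree 7 = A.
C# up to A is 8 semitones, a half step narrower than a major sixth, so the interval is minor.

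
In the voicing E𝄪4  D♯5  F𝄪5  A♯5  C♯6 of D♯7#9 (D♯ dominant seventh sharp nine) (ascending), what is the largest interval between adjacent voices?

Adjacent intervals: E𝄪4→D♯5 = diminished seventh; D♯5→F𝄪5 = major third; F𝄪5→A♯5 = minor third; A♯5→C♯6 = minor third.
The largest is E𝄪4 to D♯5, a diminished seventh (9 semitones).

diminished seventh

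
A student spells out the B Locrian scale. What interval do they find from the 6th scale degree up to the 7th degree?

major 2nd

Spelling the B Locrian scale: B C D E F G A.
6th scale degree = G; 7th degree = A.
G up to A spans 2 letter names and 2 semitones — a major second.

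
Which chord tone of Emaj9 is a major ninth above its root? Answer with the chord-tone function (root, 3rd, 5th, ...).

9th

Spelling the chord: E, G#, B, D#, F#.
The root is E. A major ninth above E is F#.
F# is the chord's 9th.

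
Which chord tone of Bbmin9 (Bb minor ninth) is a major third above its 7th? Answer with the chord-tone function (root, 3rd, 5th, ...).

Bbm9 (Bb minor ninth) is spelled Bb–Db–F–Ab–C.
The 7th is Ab. A major third above Ab is C.
C is the chord's 9th.

9th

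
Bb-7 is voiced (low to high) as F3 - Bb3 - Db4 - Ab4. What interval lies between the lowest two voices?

perfect fourth

Those voices are F3 and Bb3.
Counting 4 letters and 5 half steps from F gives a perfect fourth.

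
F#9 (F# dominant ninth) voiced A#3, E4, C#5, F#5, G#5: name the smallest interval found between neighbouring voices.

Adjacent intervals: A#3→E4 = diminished fifth; E4→C#5 = major sixth; C#5→F#5 = perfect fourth; F#5→G#5 = major second.
The smallest is F#5 to G#5, a major second (2 semitones).

major 2nd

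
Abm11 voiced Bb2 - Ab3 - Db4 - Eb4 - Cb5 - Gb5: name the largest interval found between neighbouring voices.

Adjacent intervals: Bb2→Ab3 = minor seventh; Ab3→Db4 = perfect fourth; Db4→Eb4 = major second; Eb4→Cb5 = minor sixth; Cb5→Gb5 = perfect fifth.
The largest is Bb2 to Ab3, a minor seventh (10 semitones).

minor seventh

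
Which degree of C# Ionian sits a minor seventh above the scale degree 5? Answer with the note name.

F#

The scale is C# D# E# F# G# A# B#.
The scale degree 5 is G#; a minor seventh above that is F# — scale degree 4.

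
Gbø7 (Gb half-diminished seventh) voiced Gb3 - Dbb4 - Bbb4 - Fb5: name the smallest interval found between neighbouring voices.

Adjacent intervals: Gb3→Dbb4 = diminished fifth; Dbb4→Bbb4 = major sixth; Bbb4→Fb5 = perfect fifth.
The smallest is Gb3 to Dbb4, a diminished fifth (6 semitones).

diminished fifth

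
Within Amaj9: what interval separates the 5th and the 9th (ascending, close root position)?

perfect fifth

Amaj9 (A major ninth): A-C#-E-G#-B.
So we need the interval from E up to B.
From E to B is 7 semitones, exactly the perfect fifth.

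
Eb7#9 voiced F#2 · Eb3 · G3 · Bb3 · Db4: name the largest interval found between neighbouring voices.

diminished 7th

Adjacent intervals: F#2→Eb3 = diminished seventh; Eb3→G3 = major third; G3→Bb3 = minor third; Bb3→Db4 = minor third.
The largest is F#2 to Eb3, a diminished seventh (9 semitones).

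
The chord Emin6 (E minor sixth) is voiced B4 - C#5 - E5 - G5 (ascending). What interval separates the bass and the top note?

The outer voices are B4 and G5.
B up to G is 8 semitones, a half step narrower than a major sixth, so the interval is minor.

minor sixth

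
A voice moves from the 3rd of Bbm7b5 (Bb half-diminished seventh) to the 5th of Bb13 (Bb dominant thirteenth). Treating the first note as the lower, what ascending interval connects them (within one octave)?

major third

Bbm7b5 (Bb half-diminished seventh) has Db as its 3rd, and Bb13 (Bb dominant thirteenth) has F as its 5th.
Counting 3 letters and 4 half steps from Db gives a major third.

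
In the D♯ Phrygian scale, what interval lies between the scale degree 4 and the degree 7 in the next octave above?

perfect eleventh

The scale runs D♯ E F♯ G♯ A♯ B C♯.
That puts G♯ below C♯.
From G♯ to C♯ is 17 semitones, exactly the perfect eleventh.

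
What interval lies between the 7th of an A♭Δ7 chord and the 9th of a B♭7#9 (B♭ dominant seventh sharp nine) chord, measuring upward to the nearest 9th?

The 7th of A♭Δ7 is G; the 9th of B♭7#9 (B♭ dominant seventh sharp nine) is C♯.
4 letter names make it a fourth; at 6 semitones (a half step wider than perfect) the quality is augmented.

augmented fourth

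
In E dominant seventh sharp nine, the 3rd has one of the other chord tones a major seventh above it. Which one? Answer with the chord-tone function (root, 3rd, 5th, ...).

9th

E7#9 (E dominant seventh sharp nine): E–G#–B–D–F##.
The 3rd is G#. A major seventh above G# is F##.
F## is the chord's 9th.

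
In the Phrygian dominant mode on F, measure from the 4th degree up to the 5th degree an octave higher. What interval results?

major 9th

Spelling the Phrygian dominant mode on F: F G♭ A B♭ C D♭ E♭.
4th degree = B♭; 5th scale degree (up an octave) = C.
Counting 9 letters and 14 half steps from B♭ gives a major ninth.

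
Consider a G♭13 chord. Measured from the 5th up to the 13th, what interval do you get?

major ninth

G♭13 is spelled G♭, B♭, D♭, F♭, A♭, E♭.
That puts D♭ below E♭.
From D♭ to E♭ is 14 semitones, exactly the major ninth.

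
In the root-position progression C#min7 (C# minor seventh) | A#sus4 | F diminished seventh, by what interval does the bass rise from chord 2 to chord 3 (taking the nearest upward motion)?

diminished sixth

The roots are A# and F.
6 letter names make it a sixth; at 7 semitones (a whole step narrower than major) the quality is diminished.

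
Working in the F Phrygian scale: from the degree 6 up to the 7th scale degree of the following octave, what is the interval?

major ninth

The scale runs F Gb Ab Bb C Db Eb.
So we need the interval from Db up to Eb.
Counting 9 letters and 14 half steps from Db gives a major ninth.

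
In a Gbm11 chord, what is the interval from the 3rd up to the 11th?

Gb minor eleventh is spelled Gb Bbb Db Fb Ab Cb.
So we need the interval from Bbb up to Cb.
Bbb up to Cb spans 9 letter names and 14 semitones — a major ninth.

major ninth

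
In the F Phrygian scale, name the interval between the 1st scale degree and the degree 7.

F phrygian: F Gb Ab Bb C Db Eb.
That puts F below Eb.
F up to Eb is 10 semitones, a half step narrower than a major seventh, so the interval is minor.

minor seventh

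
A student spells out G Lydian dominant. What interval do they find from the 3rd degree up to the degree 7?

G lydian dominant: G A B C♯ D E F.
That puts B below F.
B up to F is 6 semitones, a half step narrower than a perfect fifth, so the interval is diminished.

diminished fifth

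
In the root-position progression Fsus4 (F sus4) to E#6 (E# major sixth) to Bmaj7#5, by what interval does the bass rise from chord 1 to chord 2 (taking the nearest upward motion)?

A7

The roots are F and E#.
7 letter names make it a seventh; at 12 semitones (a half step wider than major) the quality is augmented.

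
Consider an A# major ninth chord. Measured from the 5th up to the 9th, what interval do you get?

The chord tones of A# major ninth are A#, C##, E#, G##, B#.
5th = E#; 9th = B#.
E# up to B# spans 5 letter names and 7 semitones — a perfect fifth.

perfect 5th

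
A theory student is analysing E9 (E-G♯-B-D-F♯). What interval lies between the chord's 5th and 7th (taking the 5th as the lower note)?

So we need the interval from B up to D.
3 letter names make it a third; at 3 semitones (a half step narrower than major) the quality is minor.

minor third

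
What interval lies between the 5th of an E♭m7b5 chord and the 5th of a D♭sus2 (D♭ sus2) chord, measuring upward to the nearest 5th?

E♭m7b5 has B𝄫 as its 5th, and D♭sus2 (D♭ sus2) has A♭ as its 5th.
Counting 7 letters and 11 half steps from B𝄫 gives a major seventh.

M7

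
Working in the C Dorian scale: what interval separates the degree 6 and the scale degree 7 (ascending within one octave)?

minor second

Spelling the C Dorian scale: C D E♭ F G A B♭.
That puts A below B♭.
From A to B♭: 1 semitone over a second = minor.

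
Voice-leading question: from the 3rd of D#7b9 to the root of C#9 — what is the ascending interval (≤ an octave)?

D#7b9 has F## as its 3rd, and C#9 has C# as its root.
From F## to C#: 6 semitones over a fifth = diminished.

d5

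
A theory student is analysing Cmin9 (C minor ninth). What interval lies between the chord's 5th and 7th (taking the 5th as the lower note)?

m3

The chord tones of Cm9 are C-Eb-G-Bb-D.
The 5th is G and the 7th is Bb.
3 letter names make it a third; at 3 semitones (a half step narrower than major) the quality is minor.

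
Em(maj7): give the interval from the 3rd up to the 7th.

Em(maj7) (E minor-major seventh) is spelled E, G, B, D♯.
The 3rd is G and the 7th is D♯.
5 letter names make it a fifth; at 8 semitones (a half step wider than perfect) the quality is augmented.

augmented fifth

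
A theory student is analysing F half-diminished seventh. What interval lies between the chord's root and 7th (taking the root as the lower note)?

Spelling the chord: F Ab Cb Eb.
The root is F and the 7th is Eb.
From F to Eb: 10 semitones over a seventh = minor.

minor seventh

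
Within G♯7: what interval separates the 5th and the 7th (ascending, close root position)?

The chord tones of G♯ dominant seventh are G♯-B♯-D♯-F♯.
The 5th is D♯ and the 7th is F♯.
From D♯ to F♯: 3 semitones over a third = minor.

minor third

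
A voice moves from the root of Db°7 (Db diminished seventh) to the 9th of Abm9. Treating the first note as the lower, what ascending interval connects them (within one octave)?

Db°7 (Db diminished seventh) has Db as its root, and Abm9 has Bb as its 9th.
Db up to Bb spans 6 letter names and 9 semitones — a major sixth.

major sixth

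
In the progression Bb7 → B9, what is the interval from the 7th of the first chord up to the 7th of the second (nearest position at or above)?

The 7th of Bb7 is Ab; the 7th of B9 is A.
1 letter names make it a unison; at 1 semitone (a half step wider than perfect) the quality is augmented.

augmented unison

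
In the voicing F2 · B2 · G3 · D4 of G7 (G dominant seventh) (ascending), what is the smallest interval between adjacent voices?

augmented fourth

Adjacent intervals: F2→B2 = augmented fourth; B2→G3 = minor sixth; G3→D4 = perfect fifth.
The smallest is F2 to B2, an augmented fourth (6 semitones).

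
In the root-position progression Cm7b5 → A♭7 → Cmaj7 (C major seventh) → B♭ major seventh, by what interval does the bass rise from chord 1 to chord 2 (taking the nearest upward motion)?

The roots are C and A♭.
C up to A♭ is 8 semitones, a half step narrower than a major sixth, so the interval is minor.

m6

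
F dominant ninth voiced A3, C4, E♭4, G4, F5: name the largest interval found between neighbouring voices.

minor seventh

Adjacent intervals: A3→C4 = minor third; C4→E♭4 = minor third; E♭4→G4 = major third; G4→F5 = minor seventh.
The largest is G4 to F5, a minor seventh (10 semitones).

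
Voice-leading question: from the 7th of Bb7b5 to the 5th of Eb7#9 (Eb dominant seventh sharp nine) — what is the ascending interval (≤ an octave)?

The 7th of Bb7b5 is Ab; the 5th of Eb7#9 (Eb dominant seventh sharp nine) is Bb.
Counting 2 letters and 2 half steps from Ab gives a major second.

major second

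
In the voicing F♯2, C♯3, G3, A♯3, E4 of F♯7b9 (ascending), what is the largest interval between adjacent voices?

perfect 5th

Adjacent intervals: F♯2→C♯3 = perfect fifth; C♯3→G3 = diminished fifth; G3→A♯3 = augmented second; A♯3→E4 = diminished fifth.
The largest is F♯2 to C♯3, a perfect fifth (7 semitones).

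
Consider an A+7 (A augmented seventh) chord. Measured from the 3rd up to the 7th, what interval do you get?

The chord tones of A7#5 (A augmented seventh) are A–C♯–E♯–G.
The 3rd is C♯ and the 7th is G.
5 letter names make it a fifth; at 6 semitones (a half step narrower than perfect) the quality is diminished.
That tritone between 3rd and 7th is what gives the dominant seventh its pull toward resolution.

diminished fifth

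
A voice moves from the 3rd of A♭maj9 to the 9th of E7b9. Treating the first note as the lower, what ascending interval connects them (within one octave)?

perfect fourth

A♭maj9 has C as its 3rd, and E7b9 has F as its 9th.
From C to F is 5 semitones, exactly the perfect fourth.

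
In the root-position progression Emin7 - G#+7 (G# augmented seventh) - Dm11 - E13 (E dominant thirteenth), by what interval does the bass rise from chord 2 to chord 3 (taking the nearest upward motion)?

diminished 5th

The roots are G# and D.
From G# to D: 6 semitones over a fifth = diminished.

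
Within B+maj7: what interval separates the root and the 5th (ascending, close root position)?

A5

Spelling the chord: B-D♯-F𝄪-A♯.
The root is B and the 5th is F𝄪.
From B to F𝄪: 8 semitones over a fifth = augmented.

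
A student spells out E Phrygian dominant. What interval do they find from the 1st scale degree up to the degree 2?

E phrygian dominant: E F G# A B C D.
The 1st scale degree is E and the 2nd degree is F.
2 letter names make it a second; at 1 semitone (a half step narrower than major) the quality is minor.

minor second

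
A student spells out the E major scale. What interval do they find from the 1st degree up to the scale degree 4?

P4

E major: E F# G# A B C# D#.
That puts E below A.
Counting 4 letters and 5 half steps from E gives a perfect fourth.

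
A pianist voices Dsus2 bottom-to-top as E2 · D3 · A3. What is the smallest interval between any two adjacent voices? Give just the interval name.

perfect 5th

Adjacent intervals: E2→D3 = minor seventh; D3→A3 = perfect fifth.
The smallest is D3 to A3, a perfect fifth (7 semitones).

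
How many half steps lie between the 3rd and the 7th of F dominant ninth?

6

F dominant ninth: F-A-C-E♭-G.
A to E♭ is a diminished fifth: 6 semitones.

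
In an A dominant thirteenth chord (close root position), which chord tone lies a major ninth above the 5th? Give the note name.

A13 (A dominant thirteenth) is spelled A–C#–E–G–B–F#.
The 5th is E. A major ninth above E is F#.
F# is the chord's 13th.

F#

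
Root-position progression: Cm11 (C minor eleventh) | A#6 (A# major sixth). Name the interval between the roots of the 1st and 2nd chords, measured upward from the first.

The roots are C and A#.
From C to A#: 10 semitones over a sixth = augmented.

augmented 6th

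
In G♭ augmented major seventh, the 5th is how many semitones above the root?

G♭maj7#5 is spelled G♭, B♭, D, F.
G♭ to D is an augmented fifth: 8 semitones.

8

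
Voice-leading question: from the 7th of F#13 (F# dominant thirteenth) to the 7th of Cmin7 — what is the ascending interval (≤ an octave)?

F#13 (F# dominant thirteenth) has E as its 7th, and Cmin7 has Bb as its 7th.
5 letter names make it a fifth; at 6 semitones (a half step narrower than perfect) the quality is diminished.

d5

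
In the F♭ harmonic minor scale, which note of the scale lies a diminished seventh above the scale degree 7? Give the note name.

The scale is F♭ G♭ A𝄫 B𝄫 C♭ D𝄫 E♭.
The scale degree 7 is E♭; a diminished seventh above that is D𝄫 — scale degree 6.

Dbb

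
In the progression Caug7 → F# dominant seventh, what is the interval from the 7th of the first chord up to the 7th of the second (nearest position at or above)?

A4

Caug7 has Bb as its 7th, and F# dominant seventh has E as its 7th.
From Bb to E: 6 semitones over a fourth = augmented.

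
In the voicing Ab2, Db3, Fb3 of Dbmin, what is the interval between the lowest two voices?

perfect fourth

Those voices are Ab2 and Db3.
Counting 4 letters and 5 half steps from Ab gives a perfect fourth.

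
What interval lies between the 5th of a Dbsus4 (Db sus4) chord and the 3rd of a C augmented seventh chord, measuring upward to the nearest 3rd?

A5

The 5th of Dbsus4 (Db sus4) is Ab; the 3rd of C augmented seventh is E.
5 letter names make it a fifth; at 8 semitones (a half step wider than perfect) the quality is augmented.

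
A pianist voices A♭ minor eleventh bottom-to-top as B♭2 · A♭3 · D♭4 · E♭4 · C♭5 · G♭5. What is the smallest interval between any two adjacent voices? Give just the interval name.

Adjacent intervals: B♭2→A♭3 = minor seventh; A♭3→D♭4 = perfect fourth; D♭4→E♭4 = major second; E♭4→C♭5 = minor sixth; C♭5→G♭5 = perfect fifth.
The smallest is D♭4 to E♭4, a major second (2 semitones).

M2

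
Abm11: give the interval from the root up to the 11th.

Spelling the chord: Ab–Cb–Eb–Gb–Bb–Db.
That puts Ab below Db.
Counting 11 letters and 17 half steps from Ab gives a perfect eleventh.

perfect 11th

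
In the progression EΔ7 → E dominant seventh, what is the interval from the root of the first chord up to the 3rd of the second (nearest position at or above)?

The root of EΔ7 is E; the 3rd of E dominant seventh is G#.
E up to G# spans 3 letter names and 4 semitones — a major third.

major third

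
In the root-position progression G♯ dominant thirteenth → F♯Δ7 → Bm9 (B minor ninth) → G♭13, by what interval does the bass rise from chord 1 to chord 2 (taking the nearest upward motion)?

The roots are G♯ and F♯.
From G♯ to F♯: 10 semitones over a seventh = minor.

minor seventh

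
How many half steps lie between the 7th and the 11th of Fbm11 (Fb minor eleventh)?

7

Fbm11: Fb Abb Cb Ebb Gb Bbb.
Ebb to Bbb is a perfect fifth: 7 semitones.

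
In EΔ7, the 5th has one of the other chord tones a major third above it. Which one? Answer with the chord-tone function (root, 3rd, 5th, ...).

The chord tones of E major seventh are E G# B D#.
The 5th is B. A major third above B is D#.
D# is the chord's 7th.

7th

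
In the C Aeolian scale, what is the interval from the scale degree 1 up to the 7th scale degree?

minor seventh

Spelling the C Aeolian scale: C D Eb F G Ab Bb.
Scale degree 1 = C; scale degree 7 = Bb.
C up to Bb is 10 semitones, a half step narrower than a major seventh, so the interval is minor.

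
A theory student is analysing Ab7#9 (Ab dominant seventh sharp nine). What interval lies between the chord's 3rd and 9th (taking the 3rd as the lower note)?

Spelling the chord: Ab–C–Eb–Gb–B.
The 3rd is C and the 9th is B.
Counting 7 letters and 11 half steps from C gives a major seventh.

major seventh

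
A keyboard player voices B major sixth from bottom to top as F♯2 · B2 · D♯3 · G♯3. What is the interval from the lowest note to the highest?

major ninth

The outer voices are F♯2 and G♯3.
F♯ up to G♯ spans 9 letter names and 14 semitones — a major ninth.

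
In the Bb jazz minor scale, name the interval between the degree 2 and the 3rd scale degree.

minor second

The scale runs Bb C Db Eb F G A.
The degree 2 is C and the 3rd scale degree is Db.
From C to Db: 1 semitone over a second = minor.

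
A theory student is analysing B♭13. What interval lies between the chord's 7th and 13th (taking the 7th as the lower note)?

major seventh

B♭ dominant thirteenth: B♭ D F A♭ C G.
So we need the interval from A♭ up to G.
Counting 7 letters and 11 half steps from A♭ gives a major seventh.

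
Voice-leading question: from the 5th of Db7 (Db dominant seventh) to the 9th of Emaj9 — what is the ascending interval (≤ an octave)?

The 5th of Db7 (Db dominant seventh) is Ab; the 9th of Emaj9 is F#.
6 letter names make it a sixth; at 10 semitones (a half step wider than major) the quality is augmented.

augmented sixth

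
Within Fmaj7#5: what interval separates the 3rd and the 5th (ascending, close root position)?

major 3rd

Fmaj7#5 (F augmented major seventh): F A C# E.
So we need the interval from A up to C#.
A up to C# spans 3 letter names and 4 semitones — a major third.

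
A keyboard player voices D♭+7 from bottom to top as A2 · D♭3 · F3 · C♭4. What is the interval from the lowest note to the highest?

diminished tenth

The outer voices are A2 and C♭4.
A up to C♭ is 14 semitones, a whole step narrower than a major tenth, so the interval is diminished.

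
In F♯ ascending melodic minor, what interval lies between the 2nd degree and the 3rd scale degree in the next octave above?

minor ninth

The scale runs F♯ G♯ A B C♯ D♯ E♯.
So we need the interval from G♯ up to A.
9 letter names make it a ninth; at 13 semitones (a half step narrower than major) the quality is minor.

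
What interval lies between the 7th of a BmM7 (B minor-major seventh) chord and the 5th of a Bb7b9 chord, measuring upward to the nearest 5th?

d6

The 7th of BmM7 (B minor-major seventh) is A#; the 5th of Bb7b9 is F.
A# up to F is 7 semitones, a whole step narrower than a major sixth, so the interval is diminished.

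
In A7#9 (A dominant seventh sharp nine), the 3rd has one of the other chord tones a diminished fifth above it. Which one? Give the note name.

G

The chord tones of A dominant seventh sharp nine are A-C#-E-G-B#.
The 3rd is C#. A diminished fifth above C# is G.
G is the chord's 7th.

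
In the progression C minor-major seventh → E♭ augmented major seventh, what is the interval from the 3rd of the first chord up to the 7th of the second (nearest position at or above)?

major 7th

C minor-major seventh has E♭ as its 3rd, and E♭ augmented major seventh has D as its 7th.
E♭ up to D spans 7 letter names and 11 semitones — a major seventh.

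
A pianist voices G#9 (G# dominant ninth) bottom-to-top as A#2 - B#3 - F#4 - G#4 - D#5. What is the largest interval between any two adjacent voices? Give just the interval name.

Adjacent intervals: A#2→B#3 = major ninth; B#3→F#4 = diminished fifth; F#4→G#4 = major second; G#4→D#5 = perfect fifth.
The largest is A#2 to B#3, a major ninth (14 semitones).

M9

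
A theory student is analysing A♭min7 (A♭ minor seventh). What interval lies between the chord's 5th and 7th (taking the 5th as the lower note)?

minor third

A♭-7 is spelled A♭–C♭–E♭–G♭.
So we need the interval from E♭ up to G♭.
3 letter names make it a third; at 3 semitones (a half step narrower than major) the quality is minor.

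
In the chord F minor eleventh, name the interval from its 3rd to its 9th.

The chord tones of Fm11 are F–Ab–C–Eb–G–Bb.
The 3rd is Ab and the 9th is G.
Counting 7 letters and 11 half steps from Ab gives a major seventh.

major seventh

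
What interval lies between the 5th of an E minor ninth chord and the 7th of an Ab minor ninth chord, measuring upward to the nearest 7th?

diminished sixth

The 5th of E minor ninth is B; the 7th of Ab minor ninth is Gb.
From B to Gb: 7 semitones over a sixth = diminished.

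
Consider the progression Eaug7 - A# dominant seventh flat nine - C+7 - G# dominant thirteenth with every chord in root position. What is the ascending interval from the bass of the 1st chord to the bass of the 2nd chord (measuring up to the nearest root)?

augmented fourth

The roots are E and A#.
4 letter names make it a fourth; at 6 semitones (a half step wider than perfect) the quality is augmented.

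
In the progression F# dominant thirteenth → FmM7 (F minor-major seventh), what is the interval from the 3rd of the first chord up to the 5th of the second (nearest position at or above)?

The 3rd of F# dominant thirteenth is A#; the 5th of FmM7 (F minor-major seventh) is C.
From A# to C: 2 semitones over a third = diminished.

diminished third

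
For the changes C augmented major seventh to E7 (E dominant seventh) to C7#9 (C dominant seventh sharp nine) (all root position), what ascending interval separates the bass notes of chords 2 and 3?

The roots are E and C.
E up to C is 8 semitones, a half step narrower than a major sixth, so the interval is minor.

minor sixth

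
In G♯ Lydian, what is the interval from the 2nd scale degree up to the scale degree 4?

major third

Spelling G♯ Lydian: G♯ A♯ B♯ C𝄪 D♯ E♯ F𝄪.
2nd scale degree = A♯; degree 4 = C𝄪.
Counting 3 letters and 4 half steps from A♯ gives a major third.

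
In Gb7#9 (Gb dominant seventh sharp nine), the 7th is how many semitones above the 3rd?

6

Gb7#9 (Gb dominant seventh sharp nine) is spelled Gb, Bb, Db, Fb, A.
Bb to Fb is a diminished fifth: 6 semitones.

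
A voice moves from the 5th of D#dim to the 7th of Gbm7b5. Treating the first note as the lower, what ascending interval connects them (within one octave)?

diminished 6th

The 5th of D#dim is A; the 7th of Gbm7b5 is Fb.
From A to Fb: 7 semitones over a sixth = diminished.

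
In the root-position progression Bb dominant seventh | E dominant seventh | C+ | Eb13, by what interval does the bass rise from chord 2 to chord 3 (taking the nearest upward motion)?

minor sixth

The roots are E and C.
From E to C: 8 semitones over a sixth = minor.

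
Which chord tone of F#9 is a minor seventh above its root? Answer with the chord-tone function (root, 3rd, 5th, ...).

F# dominant ninth: F#–A#–C#–E–G#.
The root is F#. A minor seventh above F# is E.
E is the chord's 7th.

7th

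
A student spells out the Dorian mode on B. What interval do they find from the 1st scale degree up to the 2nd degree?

Spelling the Dorian mode on B: B C# D E F# G# A.
The 1st scale degree is B and the degree 2 is C#.
From B to C# is 2 semitones, exactly the major second.

major second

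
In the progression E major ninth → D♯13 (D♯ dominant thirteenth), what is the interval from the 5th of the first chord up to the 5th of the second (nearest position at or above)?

The 5th of E major ninth is B; the 5th of D♯13 (D♯ dominant thirteenth) is A♯.
Counting 7 letters and 11 half steps from B gives a major seventh.

M7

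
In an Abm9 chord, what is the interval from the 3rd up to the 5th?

major 3rd

Abm9 (Ab minor ninth): Ab Cb Eb Gb Bb.
That puts Cb below Eb.
From Cb to Eb is 4 semitones, exactly the major third.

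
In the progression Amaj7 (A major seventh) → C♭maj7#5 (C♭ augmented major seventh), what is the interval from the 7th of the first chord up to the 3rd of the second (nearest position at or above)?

diminished 6th

The 7th of Amaj7 (A major seventh) is G♯; the 3rd of C♭maj7#5 (C♭ augmented major seventh) is E♭.
From G♯ to E♭: 7 semitones over a sixth = diminished.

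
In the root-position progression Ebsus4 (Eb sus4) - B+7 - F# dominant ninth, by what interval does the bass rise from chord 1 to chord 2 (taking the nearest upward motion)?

The roots are Eb and B.
5 letter names make it a fifth; at 8 semitones (a half step wider than perfect) the quality is augmented.

A5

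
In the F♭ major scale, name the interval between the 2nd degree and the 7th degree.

F♭ major: F♭ G♭ A♭ B𝄫 C♭ D♭ E♭.
The 2nd degree is G♭ and the 7th scale degree is E♭.
Counting 6 letters and 9 half steps from G♭ gives a major sixth.

major sixth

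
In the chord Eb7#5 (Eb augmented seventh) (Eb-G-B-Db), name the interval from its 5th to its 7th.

So we need the interval from B up to Db.
From B to Db: 2 semitones over a third = diminished.

diminished third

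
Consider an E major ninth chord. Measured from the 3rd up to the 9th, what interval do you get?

m7

Spelling the chord: E, G#, B, D#, F#.
3rd = G#; 9th = F#.
From G# to F#: 10 semitones over a seventh = minor.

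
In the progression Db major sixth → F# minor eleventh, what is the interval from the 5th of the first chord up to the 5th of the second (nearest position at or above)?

augmented third

Db major sixth has Ab as its 5th, and F# minor eleventh has C# as its 5th.
Ab up to C# is 5 semitones, a half step wider than a major third, so the interval is augmented.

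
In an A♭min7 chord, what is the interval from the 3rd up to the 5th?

M3

A♭min7: A♭ C♭ E♭ G♭.
3rd = C♭; 5th = E♭.
Counting 3 letters and 4 half steps from C♭ gives a major third.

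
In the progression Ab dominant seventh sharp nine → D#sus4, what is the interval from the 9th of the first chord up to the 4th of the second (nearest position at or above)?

major sixth

Ab dominant seventh sharp nine has B as its 9th, and D#sus4 has G# as its 4th.
B up to G# spans 6 letter names and 9 semitones — a major sixth.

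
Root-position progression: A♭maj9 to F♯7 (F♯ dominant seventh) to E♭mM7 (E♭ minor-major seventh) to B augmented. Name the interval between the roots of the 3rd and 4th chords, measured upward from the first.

The roots are E♭ and B.
5 letter names make it a fifth; at 8 semitones (a half step wider than perfect) the quality is augmented.

A5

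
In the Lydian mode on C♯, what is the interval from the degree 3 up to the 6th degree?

perfect fourth

The scale runs C♯ D♯ E♯ F𝄪 G♯ A♯ B♯.
So we need the interval from E♯ up to A♯.
E♯ up to A♯ spans 4 letter names and 5 semitones — a perfect fourth.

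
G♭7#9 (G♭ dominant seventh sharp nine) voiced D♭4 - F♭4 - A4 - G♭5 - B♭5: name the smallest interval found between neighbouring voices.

Adjacent intervals: D♭4→F♭4 = minor third; F♭4→A4 = augmented third; A4→G♭5 = diminished seventh; G♭5→B♭5 = major third.
The smallest is D♭4 to F♭4, a minor third (3 semitones).

minor 3rd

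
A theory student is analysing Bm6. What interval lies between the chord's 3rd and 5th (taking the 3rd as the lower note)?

Bmin6 is spelled B, D, F#, G#.
The 3rd is D and the 5th is F#.
Counting 3 letters and 4 half steps from D gives a major third.

major third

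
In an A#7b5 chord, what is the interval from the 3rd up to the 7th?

A#7b5: A# C## E G#.
The 3rd is C## and the 7th is G#.
5 letter names make it a fifth; at 6 semitones (a half step narrower than perfect) the quality is diminished.
That tritone between 3rd and 7th is what gives the dominant seventh its pull toward resolution.

diminished 5th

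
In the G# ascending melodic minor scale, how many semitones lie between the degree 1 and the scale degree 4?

The scale is G# A# B C# D# E# F##.
G# up to C# is a perfect fourth — 5 semitones.

5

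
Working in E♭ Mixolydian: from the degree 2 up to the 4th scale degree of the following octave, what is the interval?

E♭ mixolydian: E♭ F G A♭ B♭ C D♭.
That puts F below A♭.
F up to A♭ is 15 semitones, a half step narrower than a major tenth, so the interval is minor.

minor tenth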